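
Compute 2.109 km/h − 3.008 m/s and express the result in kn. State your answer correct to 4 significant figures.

-4.708 kn

2.109 km/h = 1.13877 kn and 3.008 m/s = 5.84708 kn.
1.13877 − 5.84708 ≈ -4.708 kn.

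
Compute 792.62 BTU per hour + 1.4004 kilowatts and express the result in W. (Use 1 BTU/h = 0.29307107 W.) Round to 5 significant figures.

792.62 BTU/h = 232.294 W and 1.4004 kW = 1400.40 W.
232.294 + 1400.40 ≈ 1632.7 W.

1632.7 W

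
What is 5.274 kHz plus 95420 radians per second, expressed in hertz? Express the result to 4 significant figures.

5.274 kHz = 5274.00 Hz and 95420 rad/s = 15186.6 Hz.
5274.00 + 15186.6 ≈ 20460 Hz.

20460 hertz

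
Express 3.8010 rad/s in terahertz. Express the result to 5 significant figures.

6.0495 × 10^-13 terahertz

1 radian per second = 1.59155 × 10^-13 THz.
3.8010 × 1.59155 × 10^-13 ≈ 6.0495 × 10^-13 THz.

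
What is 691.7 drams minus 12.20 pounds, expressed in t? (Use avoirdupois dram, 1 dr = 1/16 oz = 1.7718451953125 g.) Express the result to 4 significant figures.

-0.004308 metric tons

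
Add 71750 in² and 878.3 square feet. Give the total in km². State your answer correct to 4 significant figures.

71750 in² = 4.62902 × 10^-5 km² and 878.3 ft² = 8.15967 × 10^-5 km².
4.62902 × 10^-5 + 8.15967 × 10^-5 ≈ 0.0001279 km².

0.0001279 square kilometers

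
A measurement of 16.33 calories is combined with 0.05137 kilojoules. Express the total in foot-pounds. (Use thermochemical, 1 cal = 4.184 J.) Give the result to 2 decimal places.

16.33 cal = 50.3937 ft·lbf and 0.05137 kJ = 37.8886 ft·lbf.
50.3937 + 37.8886 ≈ 88.28 ft·lbf.

88.28 foot-pounds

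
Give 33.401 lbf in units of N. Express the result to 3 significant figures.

149 newtons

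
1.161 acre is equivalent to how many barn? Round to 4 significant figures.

1 acre = 4.04686e+31 barns.
Thus 1.161 × 4.04686e+31 ≈ 4.698e+31 barn.

4.698e+31 barn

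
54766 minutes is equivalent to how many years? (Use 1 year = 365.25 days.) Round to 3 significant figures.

1 min = 1.90129e-6 yr.
Then 54766 × 1.90129e-6 ≈ 0.104 yr.

0.104 yr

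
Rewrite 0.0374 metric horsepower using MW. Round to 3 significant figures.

1 PS = 0.000735499 MW.
Then 0.0374 × 0.000735499 ≈ 2.75 × 10^-5 MW.

2.75 × 10^-5 MW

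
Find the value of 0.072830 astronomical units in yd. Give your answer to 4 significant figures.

1 astronomical unit = 1.63602e+11 yards.
Thus 0.072830 × 1.63602e+11 ≈ 1.192e+10 yd.

1.192e+10 yd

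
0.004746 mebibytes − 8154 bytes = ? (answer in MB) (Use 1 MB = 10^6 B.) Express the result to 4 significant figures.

-0.003177 megabytes

0.004746 MiB = 0.00497654 MB and 8154 B = 0.00815400 MB.
0.00497654 − 0.00815400 ≈ -0.003177 MB.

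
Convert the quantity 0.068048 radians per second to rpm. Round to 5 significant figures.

0.64981 revolutions per minute

1 rad/s = 9.54930 rpm.
Thus 0.068048 × 9.54930 ≈ 0.64981 rpm.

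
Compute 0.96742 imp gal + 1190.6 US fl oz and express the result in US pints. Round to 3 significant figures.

0.96742 imp gal = 9.29458 US pt and 1190.6 US fl oz = 74.4125 US pt.
9.29458 + 74.4125 ≈ 83.7 US pt.

83.7 US pt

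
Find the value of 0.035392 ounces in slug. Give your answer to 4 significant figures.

6.875 × 10^-5 slug

1 ounce = 0.00194256 slug.
Then 0.035392 × 0.00194256 ≈ 6.875 × 10^-5 slug.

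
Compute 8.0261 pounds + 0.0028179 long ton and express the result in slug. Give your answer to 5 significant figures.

0.44564 slug

8.0261 lb = 0.2494588 slug and 0.0028179 long ton = 0.1961859 slug.
0.2494588 + 0.1961859 ≈ 0.44564 slug.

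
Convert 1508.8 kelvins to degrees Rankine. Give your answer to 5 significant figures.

2715.8 degrees Rankine

°R = K × 9/5.
Applying the formula gives 2715.8 °R.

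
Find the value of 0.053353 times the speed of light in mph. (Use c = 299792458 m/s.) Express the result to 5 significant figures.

3.5779e+7 miles per hour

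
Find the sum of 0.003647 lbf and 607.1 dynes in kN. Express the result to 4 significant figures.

0.003647 lbf = 1.62227e-5 kN and 607.1 dyn = 6.07100e-6 kN.
1.62227e-5 + 6.07100e-6 ≈ 2.229e-5 kN.

2.229e-5 kN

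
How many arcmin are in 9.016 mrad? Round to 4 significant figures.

30.99 arcminutes

1 milliradian = 3.43775 arcmin.
Then 9.016 × 3.43775 ≈ 30.99 arcmin.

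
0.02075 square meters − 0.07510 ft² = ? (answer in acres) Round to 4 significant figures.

0.02075 m² = 5.12744e-6 acre and 0.07510 ft² = 1.72406e-6 acre.
5.12744e-6 − 1.72406e-6 ≈ 3.403e-6 acre.

3.403e-6 acres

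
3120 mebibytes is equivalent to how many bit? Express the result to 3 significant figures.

2.62e+10 bits

1 mebibyte = 8.38861e+6 bit.
Thus 3120 × 8.38861e+6 ≈ 2.62e+10 bit.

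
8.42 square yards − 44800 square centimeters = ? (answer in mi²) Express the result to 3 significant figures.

8.42 yd² = 2.71823 × 10^-6 mi² and 44800 cm² = 1.72974 × 10^-6 mi².
2.71823 × 10^-6 − 1.72974 × 10^-6 ≈ 9.88 × 10^-7 mi².

9.88 × 10^-7 mi²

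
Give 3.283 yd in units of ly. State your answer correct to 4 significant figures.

3.173e-16 ly

1 yard = 9.66522e-17 light-years.
3.283 × 9.66522e-17 ≈ 3.173e-16 ly.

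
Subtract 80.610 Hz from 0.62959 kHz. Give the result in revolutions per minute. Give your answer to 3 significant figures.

0.62959 kHz = 37775.4 rpm and 80.610 Hz = 4836.60 rpm.
37775.4 − 4836.60 ≈ 32900 rpm.

32900 revolutions per minute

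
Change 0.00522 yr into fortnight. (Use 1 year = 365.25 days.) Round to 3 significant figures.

1 yr = 26.0893 fortnight.
So 0.00522 × 26.0893 ≈ 0.136 fortnight.

0.136 fortnight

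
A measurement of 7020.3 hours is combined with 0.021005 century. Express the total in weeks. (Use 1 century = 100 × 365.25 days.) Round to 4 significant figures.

151.4 weeks

7020.3 h = 41.7875 wk and 0.021005 century = 109.601 wk.
41.7875 + 109.601 ≈ 151.4 wk.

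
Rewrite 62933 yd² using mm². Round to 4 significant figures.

1 yd² = 836127 mm².
Thus 62933 × 836127 ≈ 5.262e+10 mm².

5.262e+10 mm²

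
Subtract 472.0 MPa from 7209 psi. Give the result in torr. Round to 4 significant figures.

-3.167e+6 torr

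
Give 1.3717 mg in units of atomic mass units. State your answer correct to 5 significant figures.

8.2606 × 10^20 u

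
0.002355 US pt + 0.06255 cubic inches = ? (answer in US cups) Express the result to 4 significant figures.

0.009042 US cup

0.002355 US pt = 0.00471000 US cup and 0.06255 in³ = 0.00433247 US cup.
0.00471000 + 0.00433247 ≈ 0.009042 US cup.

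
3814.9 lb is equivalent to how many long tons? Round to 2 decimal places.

1.70 long ton

1 lb = 0.000446429 long tons.
Then 3814.9 × 0.000446429 ≈ 1.70 long ton.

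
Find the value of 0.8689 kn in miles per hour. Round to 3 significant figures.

1.00 mph

1 kn = 1.15078 mph.
Thus 0.8689 × 1.15078 ≈ 1.00 mph.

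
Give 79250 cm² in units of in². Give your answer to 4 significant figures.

12280 in²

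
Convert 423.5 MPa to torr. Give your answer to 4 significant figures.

1 megapascal = 7500.62 torr.
So 423.5 × 7500.62 ≈ 3.177e+6 torr.

3.177e+6 torr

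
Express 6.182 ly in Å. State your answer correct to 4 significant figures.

1 ly = 9.46073 × 10^25 Å.
6.182 × 9.46073 × 10^25 ≈ 5.849 × 10^26 Å.

5.849 × 10^26 angstroms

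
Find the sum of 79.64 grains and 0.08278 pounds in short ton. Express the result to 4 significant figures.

4.708 × 10^-5 short ton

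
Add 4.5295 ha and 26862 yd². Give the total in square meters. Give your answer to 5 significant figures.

67755 square meters

4.5295 ha = 45295.0 m² and 26862 yd² = 22460.1 m².
45295.0 + 22460.1 ≈ 67755 m².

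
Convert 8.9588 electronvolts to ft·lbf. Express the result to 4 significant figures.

1 eV = 1.18170 × 10^-19 ft·lbf.
So 8.9588 × 1.18170 × 10^-19 ≈ 1.059 × 10^-18 ft·lbf.

1.059 × 10^-18 ft·lbf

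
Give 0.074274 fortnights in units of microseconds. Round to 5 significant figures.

1 fortnight = 1.20960e+12 μs.
Thus 0.074274 × 1.20960e+12 ≈ 8.9842e+10 μs.

8.9842e+10 microseconds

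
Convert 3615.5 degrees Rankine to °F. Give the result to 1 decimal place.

°R = °F + 459.67.
Applying the formula gives 3155.8 °F.

3155.8 degrees Fahrenheit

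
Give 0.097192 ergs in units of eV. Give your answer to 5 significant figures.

1 erg = 6.24151 × 10^11 eV.
Then 0.097192 × 6.24151 × 10^11 ≈ 6.0662 × 10^10 eV.

6.0662 × 10^10 eV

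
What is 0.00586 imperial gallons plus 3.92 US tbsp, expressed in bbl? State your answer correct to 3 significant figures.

0.000532 bbl

0.00586 imp gal = 0.000167561 bbl and 3.92 US tbsp = 0.000364583 bbl.
0.000167561 + 0.000364583 ≈ 0.000532 bbl.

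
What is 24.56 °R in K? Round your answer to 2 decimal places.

13.64 K

°R = K × 9/5.
Applying the formula gives 13.64 K.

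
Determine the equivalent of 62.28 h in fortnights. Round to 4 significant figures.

0.1854 fortnight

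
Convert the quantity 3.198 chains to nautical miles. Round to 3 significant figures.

0.0347 nautical miles

1 chain = 0.0108622 nmi.
So 3.198 × 0.0108622 ≈ 0.0347 nmi.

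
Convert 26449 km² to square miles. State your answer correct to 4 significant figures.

10210 mi²

1 square kilometer = 0.386102 mi².
Thus 26449 × 0.386102 ≈ 10210 mi².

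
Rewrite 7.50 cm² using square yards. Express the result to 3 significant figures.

0.000897 yd²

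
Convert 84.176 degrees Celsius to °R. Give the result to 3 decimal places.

643.187 °R

°R = (°C + 273.15) × 9/5.
Applying the formula gives 643.187 °R.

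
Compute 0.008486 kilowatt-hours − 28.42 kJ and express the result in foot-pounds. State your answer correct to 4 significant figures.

0.008486 kWh = 22532.2 ft·lbf and 28.42 kJ = 20961.5 ft·lbf.
22532.2 − 20961.5 ≈ 1571 ft·lbf.

1571 ft·lbf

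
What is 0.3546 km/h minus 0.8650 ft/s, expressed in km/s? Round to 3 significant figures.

-0.000165 kilometers per second

0.3546 km/h = 9.85000 × 10^-5 km/s and 0.8650 ft/s = 0.000263652 km/s.
9.85000 × 10^-5 − 0.000263652 ≈ -0.000165 km/s.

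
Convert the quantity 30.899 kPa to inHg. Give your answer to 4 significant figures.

9.124 inches of mercury

1 kPa = 0.295300 inHg.
So 30.899 × 0.295300 ≈ 9.124 inHg.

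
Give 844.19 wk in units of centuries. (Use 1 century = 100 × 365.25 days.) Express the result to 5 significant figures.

0.16179 century

1 week = 0.000191650 centuries.
So 844.19 × 0.000191650 ≈ 0.16179 century.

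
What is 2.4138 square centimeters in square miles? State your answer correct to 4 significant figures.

9.320 × 10^-11 square miles

1 square centimeter = 3.86102 × 10^-11 square miles.
2.4138 × 3.86102 × 10^-11 ≈ 9.320 × 10^-11 mi².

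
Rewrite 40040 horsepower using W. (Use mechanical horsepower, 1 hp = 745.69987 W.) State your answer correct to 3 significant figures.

2.99e+7 W

1 hp = 745.700 watts.
40040 × 745.700 ≈ 2.99e+7 W.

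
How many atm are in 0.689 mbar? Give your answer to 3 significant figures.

1 millibar = 0.000986923 atmospheres.
So 0.689 × 0.000986923 ≈ 0.000680 atm.

0.000680 atmospheres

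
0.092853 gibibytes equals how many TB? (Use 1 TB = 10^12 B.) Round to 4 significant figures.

9.970 × 10^-5 TB

1 gibibyte = 0.00107374 TB.
0.092853 × 0.00107374 ≈ 9.970 × 10^-5 TB.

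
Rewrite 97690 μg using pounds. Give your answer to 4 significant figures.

1 μg = 2.20462 × 10^-9 pounds.
Then 97690 × 2.20462 × 10^-9 ≈ 0.0002154 lb.

0.0002154 pounds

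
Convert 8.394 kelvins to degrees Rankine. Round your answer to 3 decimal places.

°R = K × 9/5.
Applying the formula gives 15.109 °R.

15.109 degrees Rankine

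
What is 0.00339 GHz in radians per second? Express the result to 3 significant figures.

1 GHz = 6.28319 × 10^9 radians per second.
Then 0.00339 × 6.28319 × 10^9 ≈ 2.13 × 10^7 rad/s.

2.13 × 10^7 radians per second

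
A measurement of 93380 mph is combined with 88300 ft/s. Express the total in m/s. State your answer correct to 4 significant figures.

93380 mph = 41744.6 m/s and 88300 ft/s = 26913.8 m/s.
41744.6 + 26913.8 ≈ 68660 m/s.

68660 meters per second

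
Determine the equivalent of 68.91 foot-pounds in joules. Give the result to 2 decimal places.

1 ft·lbf = 1.35582 joules.
Then 68.91 × 1.35582 ≈ 93.43 J.

93.43 J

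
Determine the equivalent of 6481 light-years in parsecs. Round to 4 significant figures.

1 light-year = 0.306601 parsecs.
Then 6481 × 0.306601 ≈ 1987 pc.

1987 pc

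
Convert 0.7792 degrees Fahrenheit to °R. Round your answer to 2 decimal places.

°R = °F + 459.67.
Applying the formula gives 460.45 °R.

460.45 °R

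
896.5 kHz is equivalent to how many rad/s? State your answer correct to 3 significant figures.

5.63e+6 radians per second

1 kHz = 6283.19 radians per second.
Then 896.5 × 6283.19 ≈ 5.63e+6 rad/s.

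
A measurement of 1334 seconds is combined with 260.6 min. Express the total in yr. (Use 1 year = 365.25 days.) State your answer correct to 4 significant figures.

0.0005377 years

1334 s = 4.22719e-5 yr and 260.6 min = 0.000495475 yr.
4.22719e-5 + 0.000495475 ≈ 0.0005377 yr.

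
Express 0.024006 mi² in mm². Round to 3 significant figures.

6.22e+10 mm²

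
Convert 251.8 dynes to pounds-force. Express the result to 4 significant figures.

0.0005661 lbf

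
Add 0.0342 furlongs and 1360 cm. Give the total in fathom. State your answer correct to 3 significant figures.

11.2 fathoms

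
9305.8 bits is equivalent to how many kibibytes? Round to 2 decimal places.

1.14 KiB

1 bit = 0.000122070 kibibytes.
So 9305.8 × 0.000122070 ≈ 1.14 KiB.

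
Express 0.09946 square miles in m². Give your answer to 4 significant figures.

257600 m²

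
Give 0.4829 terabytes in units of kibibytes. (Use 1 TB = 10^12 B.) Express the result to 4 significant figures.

4.716e+8 KiB

1 terabyte = 9.765625e+8 kibibytes.
0.4829 × 9.765625e+8 ≈ 4.716e+8 KiB.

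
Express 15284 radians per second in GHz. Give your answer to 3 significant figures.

2.43 × 10^-6 gigahertz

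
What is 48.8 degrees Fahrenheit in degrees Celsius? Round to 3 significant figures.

9.33 °C

°C = (°F − 32) × 5/9.
Applying the formula gives 9.33 °C.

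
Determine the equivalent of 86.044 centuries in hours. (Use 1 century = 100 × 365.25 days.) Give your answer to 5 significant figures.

7.5426e+7 h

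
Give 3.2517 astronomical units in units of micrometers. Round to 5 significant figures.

1 astronomical unit = 1.49598e+17 μm.
Thus 3.2517 × 1.49598e+17 ≈ 4.8645e+17 μm.

4.8645e+17 μm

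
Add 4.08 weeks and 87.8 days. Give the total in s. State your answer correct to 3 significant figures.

4.08 wk = 2.46758 × 10^6 s and 87.8 d = 7.58592 × 10^6 s.
2.46758 × 10^6 + 7.58592 × 10^6 ≈ 1.01 × 10^7 s.

1.01 × 10^7 s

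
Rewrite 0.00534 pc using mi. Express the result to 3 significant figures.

1 parsec = 1.91735e+13 mi.
0.00534 × 1.91735e+13 ≈ 1.02e+11 mi.

1.02e+11 miles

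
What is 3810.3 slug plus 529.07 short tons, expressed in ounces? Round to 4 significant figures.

1.889e+7 ounces

3810.3 slug = 1.96148e+6 oz and 529.07 short ton = 1.69302e+7 oz.
1.96148e+6 + 1.69302e+7 ≈ 1.889e+7 oz.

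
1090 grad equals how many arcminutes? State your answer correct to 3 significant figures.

58900 arcmin

1 gradian = 54.0000 arcmin.
Thus 1090 × 54.0000 ≈ 58900 arcmin.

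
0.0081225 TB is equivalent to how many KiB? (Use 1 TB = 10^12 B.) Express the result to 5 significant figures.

7.9321 × 10^6 KiB

1 terabyte = 9.765625 × 10^8 kibibytes.
Thus 0.0081225 × 9.765625 × 10^8 ≈ 7.9321 × 10^6 KiB.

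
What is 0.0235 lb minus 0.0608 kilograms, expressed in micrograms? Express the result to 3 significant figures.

0.0235 lb = 1.06594 × 10^7 μg and 0.0608 kg = 6.08000 × 10^7 μg.
1.06594 × 10^7 − 6.08000 × 10^7 ≈ -5.01 × 10^7 μg.

-5.01 × 10^7 μg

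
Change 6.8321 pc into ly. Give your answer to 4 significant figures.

22.28 ly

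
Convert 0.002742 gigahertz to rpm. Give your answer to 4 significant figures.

1.645e+8 revolutions per minute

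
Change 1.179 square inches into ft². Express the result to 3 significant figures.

0.00819 ft²

1 in² = 0.00694444 ft².
1.179 × 0.00694444 ≈ 0.00819 ft².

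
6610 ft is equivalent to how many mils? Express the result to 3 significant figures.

7.93e+7 mils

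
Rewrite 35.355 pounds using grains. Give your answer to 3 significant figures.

247000 gr

1 lb = 7000.00 grains.
Thus 35.355 × 7000.00 ≈ 247000 gr.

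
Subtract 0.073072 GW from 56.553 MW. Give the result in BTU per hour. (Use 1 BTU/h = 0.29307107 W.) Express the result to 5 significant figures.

-5.6365 × 10^7 BTU/h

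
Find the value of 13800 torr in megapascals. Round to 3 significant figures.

1.84 MPa

1 torr = 0.000133322 megapascals.
So 13800 × 0.000133322 ≈ 1.84 MPa.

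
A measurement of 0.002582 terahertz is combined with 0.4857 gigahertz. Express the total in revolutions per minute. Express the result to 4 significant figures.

0.002582 THz = 1.54920 × 10^11 rpm and 0.4857 GHz = 2.91420 × 10^10 rpm.
1.54920 × 10^11 + 2.91420 × 10^10 ≈ 1.841 × 10^11 rpm.

1.841 × 10^11 rpm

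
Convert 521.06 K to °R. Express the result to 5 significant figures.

937.91 °R

°R = K × 9/5.
Applying the formula gives 937.91 °R.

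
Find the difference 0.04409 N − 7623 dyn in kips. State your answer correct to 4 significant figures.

-7.225 × 10^-6 kip

0.04409 N = 9.91183 × 10^-6 kip and 7623 dyn = 1.71372 × 10^-5 kip.
9.91183 × 10^-6 − 1.71372 × 10^-5 ≈ -7.225 × 10^-6 kip.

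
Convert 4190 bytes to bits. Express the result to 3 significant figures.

1 byte = 8.00000 bits.
4190 × 8.00000 ≈ 33500 bit.

33500 bits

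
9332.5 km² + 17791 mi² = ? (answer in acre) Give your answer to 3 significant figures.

1.37e+7 acres

9332.5 km² = 2.30611e+6 acre and 17791 mi² = 1.13862e+7 acre.
2.30611e+6 + 1.13862e+7 ≈ 1.37e+7 acre.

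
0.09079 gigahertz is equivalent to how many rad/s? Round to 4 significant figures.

5.705 × 10^8 rad/s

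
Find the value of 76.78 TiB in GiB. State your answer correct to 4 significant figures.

78620 GiB

1 tebibyte = 1024.00 GiB.
76.78 × 1024.00 ≈ 78620 GiB.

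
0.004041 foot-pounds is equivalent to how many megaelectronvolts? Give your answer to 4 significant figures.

3.420 × 10^10 MeV

1 foot-pound = 8.46235 × 10^12 megaelectronvolts.
Then 0.004041 × 8.46235 × 10^12 ≈ 3.420 × 10^10 MeV.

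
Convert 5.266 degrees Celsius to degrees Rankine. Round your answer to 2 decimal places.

501.15 °R

°R = (°C + 273.15) × 9/5.
Applying the formula gives 501.15 °R.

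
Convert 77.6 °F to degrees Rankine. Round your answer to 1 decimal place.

537.3 degrees Rankine

°R = °F + 459.67.
Applying the formula gives 537.3 °R.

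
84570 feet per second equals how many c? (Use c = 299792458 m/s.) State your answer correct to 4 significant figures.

8.598 × 10^-5 times the speed of light

1 foot per second = 1.01670 × 10^-9 c.
Thus 84570 × 1.01670 × 10^-9 ≈ 8.598 × 10^-5 c.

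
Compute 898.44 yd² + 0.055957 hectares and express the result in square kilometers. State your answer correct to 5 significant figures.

898.44 yd² = 0.000751210 km² and 0.055957 ha = 0.000559570 km².
0.000751210 + 0.000559570 ≈ 0.0013108 km².

0.0013108 km²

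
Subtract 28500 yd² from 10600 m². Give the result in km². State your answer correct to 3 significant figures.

10600 m² = 0.0106000 km² and 28500 yd² = 0.0238296 km².
0.0106000 − 0.0238296 ≈ -0.0132 km².

-0.0132 square kilometers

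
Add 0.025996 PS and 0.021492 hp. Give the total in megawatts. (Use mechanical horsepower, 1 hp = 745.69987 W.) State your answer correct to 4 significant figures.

0.025996 PS = 1.91200 × 10^-5 MW and 0.021492 hp = 1.60266 × 10^-5 MW.
1.91200 × 10^-5 + 1.60266 × 10^-5 ≈ 3.515 × 10^-5 MW.

3.515 × 10^-5 MW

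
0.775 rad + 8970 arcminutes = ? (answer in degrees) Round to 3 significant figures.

194 °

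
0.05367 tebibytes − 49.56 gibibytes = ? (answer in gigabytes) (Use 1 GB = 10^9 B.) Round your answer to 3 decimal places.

0.05367 TiB = 59.0108 GB and 49.56 GiB = 53.2146 GB.
59.0108 − 53.2146 ≈ 5.796 GB.

5.796 GB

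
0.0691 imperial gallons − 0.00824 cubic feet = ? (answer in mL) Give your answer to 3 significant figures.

80.8 mL

0.0691 imp gal = 314.135 mL and 0.00824 ft³ = 233.331 mL.
314.135 − 233.331 ≈ 80.8 mL.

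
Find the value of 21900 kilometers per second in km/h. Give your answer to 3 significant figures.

7.88 × 10^7 km/h

1 kilometer per second = 3600.00 kilometers per hour.
21900 × 3600.00 ≈ 7.88 × 10^7 km/h.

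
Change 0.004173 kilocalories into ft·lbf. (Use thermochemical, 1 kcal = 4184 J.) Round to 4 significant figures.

12.88 ft·lbf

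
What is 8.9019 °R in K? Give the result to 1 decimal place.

°R = K × 9/5.
Applying the formula gives 4.9 K.

4.9 K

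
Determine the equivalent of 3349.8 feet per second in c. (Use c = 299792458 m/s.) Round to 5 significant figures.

3.4058e-6 c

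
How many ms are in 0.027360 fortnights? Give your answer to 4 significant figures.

1 fortnight = 1.20960e+9 milliseconds.
0.027360 × 1.20960e+9 ≈ 3.309e+7 ms.

3.309e+7 ms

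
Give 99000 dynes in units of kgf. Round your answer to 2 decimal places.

1 dyne = 1.01972e-6 kilograms-force.
99000 × 1.01972e-6 ≈ 0.10 kgf.

0.10 kilograms-force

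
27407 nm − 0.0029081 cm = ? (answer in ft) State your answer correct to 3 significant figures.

-5.49 × 10^-6 feet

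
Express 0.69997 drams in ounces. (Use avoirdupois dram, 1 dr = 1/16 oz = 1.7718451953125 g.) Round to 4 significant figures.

1 dr = 0.0625000 oz.
Thus 0.69997 × 0.0625000 ≈ 0.04375 oz.

0.04375 oz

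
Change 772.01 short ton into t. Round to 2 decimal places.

1 short ton = 0.907185 t.
Then 772.01 × 0.907185 ≈ 700.36 t.

700.36 t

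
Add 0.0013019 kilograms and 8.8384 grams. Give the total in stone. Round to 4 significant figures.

0.0013019 kg = 0.000205014 st and 8.8384 g = 0.00139181 st.
0.000205014 + 0.00139181 ≈ 0.001597 st.

0.001597 st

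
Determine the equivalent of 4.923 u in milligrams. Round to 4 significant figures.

1 u = 1.66054 × 10^-21 mg.
So 4.923 × 1.66054 × 10^-21 ≈ 8.175 × 10^-21 mg.

8.175 × 10^-21 mg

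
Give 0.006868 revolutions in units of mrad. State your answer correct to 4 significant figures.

43.15 mrad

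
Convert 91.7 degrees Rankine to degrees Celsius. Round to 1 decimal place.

°R = (°C + 273.15) × 9/5.
Applying the formula gives -222.2 °C.

-222.2 degrees Celsius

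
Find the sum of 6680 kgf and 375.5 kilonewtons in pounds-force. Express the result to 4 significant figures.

6680 kgf = 14726.9 lbf and 375.5 kN = 84415.8 lbf.
14726.9 + 84415.8 ≈ 99140 lbf.

99140 lbf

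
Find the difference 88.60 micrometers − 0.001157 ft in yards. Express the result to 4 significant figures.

-0.0002888 yards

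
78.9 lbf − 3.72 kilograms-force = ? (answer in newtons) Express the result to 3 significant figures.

314 newtons

78.9 lbf = 350.965 N and 3.72 kgf = 36.4807 N.
350.965 − 36.4807 ≈ 314 N.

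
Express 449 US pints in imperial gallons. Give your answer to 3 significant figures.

46.7 imperial gallons

1 US pint = 0.104084 imp gal.
Thus 449 × 0.104084 ≈ 46.7 imp gal.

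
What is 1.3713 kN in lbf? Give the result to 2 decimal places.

308.28 pounds-force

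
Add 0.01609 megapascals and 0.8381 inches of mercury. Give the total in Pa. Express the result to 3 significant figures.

18900 Pa

0.01609 MPa = 16090.0 Pa and 0.8381 inHg = 2838.13 Pa.
16090.0 + 2838.13 ≈ 18900 Pa.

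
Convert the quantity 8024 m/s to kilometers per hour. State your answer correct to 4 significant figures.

28890 kilometers per hour

1 m/s = 3.60000 kilometers per hour.
8024 × 3.60000 ≈ 28890 km/h.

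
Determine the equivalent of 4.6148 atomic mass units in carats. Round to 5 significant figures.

3.8315e-23 carats

1 u = 8.30270e-24 ct.
4.6148 × 8.30270e-24 ≈ 3.8315e-23 ct.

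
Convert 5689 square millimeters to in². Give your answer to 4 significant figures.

1 mm² = 0.00155000 in².
Thus 5689 × 0.00155000 ≈ 8.818 in².

8.818 square inches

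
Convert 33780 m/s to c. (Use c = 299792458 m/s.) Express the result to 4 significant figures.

0.0001127 c

1 meter per second = 3.33564e-9 c.
Thus 33780 × 3.33564e-9 ≈ 0.0001127 c.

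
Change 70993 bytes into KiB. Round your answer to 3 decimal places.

1 B = 0.0009765625 KiB.
So 70993 × 0.0009765625 ≈ 69.329 KiB.

69.329 kibibytes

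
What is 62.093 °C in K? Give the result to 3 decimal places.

K = °C + 273.15.
Applying the formula gives 335.243 K.

335.243 K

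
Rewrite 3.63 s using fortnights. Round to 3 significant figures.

3.00e-6 fortnights

1 s = 8.26720e-7 fortnights.
So 3.63 × 8.26720e-7 ≈ 3.00e-6 fortnight.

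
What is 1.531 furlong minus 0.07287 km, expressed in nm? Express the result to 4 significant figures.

2.351 × 10^11 nanometers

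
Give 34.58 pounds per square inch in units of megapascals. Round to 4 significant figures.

1 pound per square inch = 0.00689476 MPa.
Then 34.58 × 0.00689476 ≈ 0.2384 MPa.

0.2384 megapascals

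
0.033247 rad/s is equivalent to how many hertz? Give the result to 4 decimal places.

0.0053 hertz

1 radian per second = 0.159155 Hz.
0.033247 × 0.159155 ≈ 0.0053 Hz.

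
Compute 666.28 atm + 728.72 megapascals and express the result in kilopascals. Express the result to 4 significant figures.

796200 kPa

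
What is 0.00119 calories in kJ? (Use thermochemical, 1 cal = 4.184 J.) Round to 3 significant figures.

4.98e-6 kilojoules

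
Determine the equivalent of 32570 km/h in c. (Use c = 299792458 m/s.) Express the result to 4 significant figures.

3.018 × 10^-5 times the speed of light

1 km/h = 9.26567 × 10^-10 c.
Then 32570 × 9.26567 × 10^-10 ≈ 3.018 × 10^-5 c.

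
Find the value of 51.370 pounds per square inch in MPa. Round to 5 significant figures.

1 pound per square inch = 0.00689476 megapascals.
So 51.370 × 0.00689476 ≈ 0.35418 MPa.

0.35418 MPa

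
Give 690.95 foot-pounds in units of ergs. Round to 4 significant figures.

9.368 × 10^9 erg

1 ft·lbf = 1.35582 × 10^7 ergs.
Thus 690.95 × 1.35582 × 10^7 ≈ 9.368 × 10^9 erg.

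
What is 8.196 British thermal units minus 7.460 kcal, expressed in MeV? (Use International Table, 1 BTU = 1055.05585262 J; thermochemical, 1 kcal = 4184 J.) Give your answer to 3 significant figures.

8.196 BTU = 5.39718e+16 MeV and 7.460 kcal = 1.94814e+17 MeV.
5.39718e+16 − 1.94814e+17 ≈ -1.41e+17 MeV.

-1.41e+17 megaelectronvolts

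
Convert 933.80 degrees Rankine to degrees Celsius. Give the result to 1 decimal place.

245.6 °C

°R = (°C + 273.15) × 9/5.
Applying the formula gives 245.6 °C.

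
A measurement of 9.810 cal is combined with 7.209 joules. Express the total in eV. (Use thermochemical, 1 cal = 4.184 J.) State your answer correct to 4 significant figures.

3.012 × 10^20 electronvolts

9.810 cal = 2.56183 × 10^20 eV and 7.209 J = 4.49950 × 10^19 eV.
2.56183 × 10^20 + 4.49950 × 10^19 ≈ 3.012 × 10^20 eV.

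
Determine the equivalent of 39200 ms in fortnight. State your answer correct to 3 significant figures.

3.24e-5 fortnight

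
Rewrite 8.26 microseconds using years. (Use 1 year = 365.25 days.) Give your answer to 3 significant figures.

1 μs = 3.16881e-14 yr.
Thus 8.26 × 3.16881e-14 ≈ 2.62e-13 yr.

2.62e-13 years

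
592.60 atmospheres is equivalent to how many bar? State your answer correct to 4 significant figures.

600.5 bar

1 atm = 1.01325 bar.
Thus 592.60 × 1.01325 ≈ 600.5 bar.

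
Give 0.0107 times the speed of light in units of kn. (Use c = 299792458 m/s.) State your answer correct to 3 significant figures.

1 c = 5.82750 × 10^8 kn.
0.0107 × 5.82750 × 10^8 ≈ 6.24 × 10^6 kn.

6.24 × 10^6 kn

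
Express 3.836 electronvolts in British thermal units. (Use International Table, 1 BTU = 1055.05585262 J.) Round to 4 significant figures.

1 electronvolt = 1.51857e-22 BTU.
3.836 × 1.51857e-22 ≈ 5.825e-22 BTU.

5.825e-22 British thermal units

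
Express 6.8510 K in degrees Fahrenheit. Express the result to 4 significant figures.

-447.3 degrees Fahrenheit

K = (°F + 459.67) × 5/9.
Applying the formula gives -447.3 °F.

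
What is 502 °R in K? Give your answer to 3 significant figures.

279 kelvins

°R = K × 9/5.
Applying the formula gives 279 K.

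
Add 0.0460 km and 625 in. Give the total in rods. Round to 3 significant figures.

0.0460 km = 9.14658 rod and 625 in = 3.15657 rod.
9.14658 + 3.15657 ≈ 12.3 rod.

12.3 rod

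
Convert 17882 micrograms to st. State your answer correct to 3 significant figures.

1 microgram = 1.57473e-10 st.
So 17882 × 1.57473e-10 ≈ 2.82e-6 st.

2.82e-6 st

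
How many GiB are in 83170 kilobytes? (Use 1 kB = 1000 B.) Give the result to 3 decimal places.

0.077 GiB

1 kilobyte = 9.31323e-7 gibibytes.
83170 × 9.31323e-7 ≈ 0.077 GiB.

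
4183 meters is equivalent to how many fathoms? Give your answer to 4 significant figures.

2287 fathoms

1 m = 0.546807 fathom.
Thus 4183 × 0.546807 ≈ 2287 fathom.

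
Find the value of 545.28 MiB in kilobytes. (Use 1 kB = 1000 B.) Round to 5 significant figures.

571770 kilobytes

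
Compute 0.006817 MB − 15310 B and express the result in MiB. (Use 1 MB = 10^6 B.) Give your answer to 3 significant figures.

-0.00810 MiB

0.006817 MB = 0.00650120 MiB and 15310 B = 0.0146008 MiB.
0.00650120 − 0.0146008 ≈ -0.00810 MiB.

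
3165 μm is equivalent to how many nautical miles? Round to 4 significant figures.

1 μm = 5.39957 × 10^-10 nmi.
3165 × 5.39957 × 10^-10 ≈ 1.709 × 10^-6 nmi.

1.709 × 10^-6 nmi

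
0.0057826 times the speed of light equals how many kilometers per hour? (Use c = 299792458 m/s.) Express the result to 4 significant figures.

1 speed of light = 1.07925e+9 km/h.
Then 0.0057826 × 1.07925e+9 ≈ 6.241e+6 km/h.

6.241e+6 km/h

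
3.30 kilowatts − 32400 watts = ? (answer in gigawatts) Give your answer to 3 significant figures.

-2.91 × 10^-5 GW

3.30 kW = 3.30000 × 10^-6 GW and 32400 W = 3.24000 × 10^-5 GW.
3.30000 × 10^-6 − 3.24000 × 10^-5 ≈ -2.91 × 10^-5 GW.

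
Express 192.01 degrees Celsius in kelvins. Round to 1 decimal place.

465.2 K

K = °C + 273.15.
Applying the formula gives 465.2 K.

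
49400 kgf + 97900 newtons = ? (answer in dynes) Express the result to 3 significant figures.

5.82e+10 dynes

49400 kgf = 4.84449e+10 dyn and 97900 N = 9.79000e+9 dyn.
4.84449e+10 + 9.79000e+9 ≈ 5.82e+10 dyn.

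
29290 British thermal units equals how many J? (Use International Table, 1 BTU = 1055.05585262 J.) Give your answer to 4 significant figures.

3.090e+7 J

1 British thermal unit = 1055.06 joules.
Then 29290 × 1055.06 ≈ 3.090e+7 J.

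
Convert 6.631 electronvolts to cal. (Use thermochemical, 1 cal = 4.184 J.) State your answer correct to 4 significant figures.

2.539e-19 calories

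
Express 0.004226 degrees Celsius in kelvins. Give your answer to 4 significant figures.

K = °C + 273.15.
Applying the formula gives 273.2 K.

273.2 K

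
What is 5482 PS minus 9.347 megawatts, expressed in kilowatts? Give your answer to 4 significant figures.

-5315 kW

5482 PS = 4032.00 kW and 9.347 MW = 9347.00 kW.
4032.00 − 9347.00 ≈ -5315 kW.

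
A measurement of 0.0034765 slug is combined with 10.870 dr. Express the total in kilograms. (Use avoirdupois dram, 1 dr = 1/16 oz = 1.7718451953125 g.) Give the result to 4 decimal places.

0.0700 kilograms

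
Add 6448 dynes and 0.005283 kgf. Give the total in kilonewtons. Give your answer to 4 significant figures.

6448 dyn = 6.44800e-5 kN and 0.005283 kgf = 5.18085e-5 kN.
6.44800e-5 + 5.18085e-5 ≈ 0.0001163 kN.

0.0001163 kilonewtons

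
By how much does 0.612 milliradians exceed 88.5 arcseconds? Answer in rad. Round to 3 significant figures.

0.000183 radians

0.612 mrad = 0.000612000 rad and 88.5 arcsec = 0.000429060 rad.
0.000612000 − 0.000429060 ≈ 0.000183 rad.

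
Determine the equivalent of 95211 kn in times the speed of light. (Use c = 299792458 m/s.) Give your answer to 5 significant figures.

0.00016338 c

1 kn = 1.71600 × 10^-9 times the speed of light.
Then 95211 × 1.71600 × 10^-9 ≈ 0.00016338 c.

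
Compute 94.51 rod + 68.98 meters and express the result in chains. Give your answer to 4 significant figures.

27.06 chains

94.51 rod = 23.6275 chain and 68.98 m = 3.42897 chain.
23.6275 + 3.42897 ≈ 27.06 chain.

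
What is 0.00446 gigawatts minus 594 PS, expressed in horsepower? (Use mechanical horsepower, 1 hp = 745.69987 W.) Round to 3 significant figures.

5400 horsepower

0.00446 GW = 5980.96 hp and 594 PS = 585.874 hp.
5980.96 − 585.874 ≈ 5400 hp.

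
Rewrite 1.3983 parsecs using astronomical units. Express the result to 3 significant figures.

288000 astronomical units

1 pc = 206265 astronomical units.
Then 1.3983 × 206265 ≈ 288000 au.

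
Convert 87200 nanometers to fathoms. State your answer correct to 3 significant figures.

1 nm = 5.46807e-10 fathom.
87200 × 5.46807e-10 ≈ 4.77e-5 fathom.

4.77e-5 fathom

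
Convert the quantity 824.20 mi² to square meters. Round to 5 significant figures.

2.1347 × 10^9 m²

1 square mile = 2.58999 × 10^6 m².
So 824.20 × 2.58999 × 10^6 ≈ 2.1347 × 10^9 m².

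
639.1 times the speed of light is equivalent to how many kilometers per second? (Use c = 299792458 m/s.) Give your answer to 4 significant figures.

1.916e+8 km/s

1 speed of light = 299792 kilometers per second.
So 639.1 × 299792 ≈ 1.916e+8 km/s.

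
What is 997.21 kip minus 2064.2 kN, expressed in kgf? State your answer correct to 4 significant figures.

997.21 kip = 452327 kgf and 2064.2 kN = 210490 kgf.
452327 − 210490 ≈ 241800 kgf.

241800 kgf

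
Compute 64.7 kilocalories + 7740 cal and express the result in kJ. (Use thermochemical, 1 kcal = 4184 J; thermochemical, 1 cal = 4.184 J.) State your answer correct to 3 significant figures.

303 kJ

64.7 kcal = 270.705 kJ and 7740 cal = 32.3842 kJ.
270.705 + 32.3842 ≈ 303 kJ.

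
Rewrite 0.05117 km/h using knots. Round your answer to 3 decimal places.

1 km/h = 0.539957 kn.
Thus 0.05117 × 0.539957 ≈ 0.028 kn.

0.028 knots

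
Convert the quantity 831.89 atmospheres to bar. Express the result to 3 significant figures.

1 atmosphere = 1.01325 bar.
So 831.89 × 1.01325 ≈ 843 bar.

843 bar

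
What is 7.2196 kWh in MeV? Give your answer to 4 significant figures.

1.622e+20 MeV

1 kilowatt-hour = 2.24694e+19 megaelectronvolts.
Then 7.2196 × 2.24694e+19 ≈ 1.622e+20 MeV.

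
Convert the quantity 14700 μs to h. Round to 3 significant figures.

4.08e-6 hours

1 μs = 2.77778e-10 h.
Thus 14700 × 2.77778e-10 ≈ 4.08e-6 h.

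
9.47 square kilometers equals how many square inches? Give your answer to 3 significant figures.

1 km² = 1.55000 × 10^9 in².
9.47 × 1.55000 × 10^9 ≈ 1.47 × 10^10 in².

1.47 × 10^10 in²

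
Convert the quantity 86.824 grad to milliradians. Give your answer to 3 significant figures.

1360 mrad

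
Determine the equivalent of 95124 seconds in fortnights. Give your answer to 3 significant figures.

1 second = 8.26720 × 10^-7 fortnight.
Then 95124 × 8.26720 × 10^-7 ≈ 0.0786 fortnight.

0.0786 fortnight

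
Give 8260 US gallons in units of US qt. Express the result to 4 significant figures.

1 US gal = 4.00000 US quarts.
Thus 8260 × 4.00000 ≈ 33040 US qt.

33040 US qt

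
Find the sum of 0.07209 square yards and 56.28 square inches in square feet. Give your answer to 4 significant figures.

1.040 ft²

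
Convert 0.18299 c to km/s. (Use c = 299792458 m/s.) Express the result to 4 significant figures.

54860 kilometers per second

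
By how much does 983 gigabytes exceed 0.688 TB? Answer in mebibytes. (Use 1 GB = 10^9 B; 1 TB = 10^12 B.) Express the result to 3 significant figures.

983 GB = 937462 MiB and 0.688 TB = 656128 MiB.
937462 − 656128 ≈ 281000 MiB.

281000 MiB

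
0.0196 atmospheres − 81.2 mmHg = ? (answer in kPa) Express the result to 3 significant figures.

0.0196 atm = 1.98597 kPa and 81.2 mmHg = 10.8258 kPa.
1.98597 − 10.8258 ≈ -8.84 kPa.

-8.84 kPa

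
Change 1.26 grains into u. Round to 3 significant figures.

4.92 × 10^22 u

1 gr = 3.90228 × 10^22 atomic mass units.
Thus 1.26 × 3.90228 × 10^22 ≈ 4.92 × 10^22 u.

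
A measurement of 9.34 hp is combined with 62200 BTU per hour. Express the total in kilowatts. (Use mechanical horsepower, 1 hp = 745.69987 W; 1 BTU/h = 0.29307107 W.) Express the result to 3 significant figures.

9.34 hp = 6.96484 kW and 62200 BTU/h = 18.2290 kW.
6.96484 + 18.2290 ≈ 25.2 kW.

25.2 kilowatts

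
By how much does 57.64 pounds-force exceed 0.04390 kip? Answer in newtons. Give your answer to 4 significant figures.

61.12 newtons

57.64 lbf = 256.395 N and 0.04390 kip = 195.277 N.
256.395 − 195.277 ≈ 61.12 N.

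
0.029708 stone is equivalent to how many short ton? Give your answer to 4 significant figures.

1 stone = 0.00700000 short ton.
0.029708 × 0.00700000 ≈ 0.0002080 short ton.

0.0002080 short ton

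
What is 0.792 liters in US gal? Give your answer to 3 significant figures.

1 L = 0.264172 US gal.
0.792 × 0.264172 ≈ 0.209 US gal.

0.209 US gal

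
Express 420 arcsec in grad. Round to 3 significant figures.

1 arcsecond = 0.000308642 grad.
Thus 420 × 0.000308642 ≈ 0.130 grad.

0.130 gradians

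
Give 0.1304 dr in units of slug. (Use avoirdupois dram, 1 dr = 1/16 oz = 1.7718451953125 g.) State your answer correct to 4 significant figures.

1 dram = 0.000121410 slug.
Thus 0.1304 × 0.000121410 ≈ 1.583e-5 slug.

1.583e-5 slug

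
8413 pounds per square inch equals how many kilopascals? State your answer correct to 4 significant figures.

58010 kPa

1 pound per square inch = 6.89476 kPa.
Thus 8413 × 6.89476 ≈ 58010 kPa.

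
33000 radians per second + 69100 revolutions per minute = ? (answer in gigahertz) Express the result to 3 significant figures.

6.40e-6 gigahertz

33000 rad/s = 5.25211e-6 GHz and 69100 rpm = 1.15167e-6 GHz.
5.25211e-6 + 1.15167e-6 ≈ 6.40e-6 GHz.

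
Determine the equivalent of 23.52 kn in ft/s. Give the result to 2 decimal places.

1 kn = 1.68781 ft/s.
23.52 × 1.68781 ≈ 39.70 ft/s.

39.70 feet per second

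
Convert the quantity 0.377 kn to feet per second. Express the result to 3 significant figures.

0.636 feet per second

1 kn = 1.68781 feet per second.
Thus 0.377 × 1.68781 ≈ 0.636 ft/s.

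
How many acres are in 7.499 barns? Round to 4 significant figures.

1.853 × 10^-31 acre

1 barn = 2.47105 × 10^-32 acre.
So 7.499 × 2.47105 × 10^-32 ≈ 1.853 × 10^-31 acre.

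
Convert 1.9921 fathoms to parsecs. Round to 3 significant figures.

1 fathom = 5.92674 × 10^-17 pc.
Then 1.9921 × 5.92674 × 10^-17 ≈ 1.18 × 10^-16 pc.

1.18 × 10^-16 pc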